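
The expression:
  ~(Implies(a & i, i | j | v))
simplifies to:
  False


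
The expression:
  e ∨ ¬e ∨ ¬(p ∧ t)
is always true.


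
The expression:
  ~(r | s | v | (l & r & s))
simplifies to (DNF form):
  ~r & ~s & ~v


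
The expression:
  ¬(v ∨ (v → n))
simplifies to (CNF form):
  False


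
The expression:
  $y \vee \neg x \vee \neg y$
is always true.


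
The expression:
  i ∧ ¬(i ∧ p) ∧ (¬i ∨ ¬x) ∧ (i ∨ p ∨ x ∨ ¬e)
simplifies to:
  i ∧ ¬p ∧ ¬x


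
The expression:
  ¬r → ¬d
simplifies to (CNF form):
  r ∨ ¬d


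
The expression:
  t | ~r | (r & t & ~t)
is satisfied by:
  {t: True, r: False}
  {r: False, t: False}
  {r: True, t: True}


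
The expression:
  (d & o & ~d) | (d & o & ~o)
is never true.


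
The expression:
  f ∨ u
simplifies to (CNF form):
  f ∨ u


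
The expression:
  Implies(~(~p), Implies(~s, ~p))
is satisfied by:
  {s: True, p: False}
  {p: False, s: False}
  {p: True, s: True}


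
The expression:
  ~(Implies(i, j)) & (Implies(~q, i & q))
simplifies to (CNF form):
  i & q & ~j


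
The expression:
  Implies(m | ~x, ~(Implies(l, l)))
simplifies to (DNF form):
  x & ~m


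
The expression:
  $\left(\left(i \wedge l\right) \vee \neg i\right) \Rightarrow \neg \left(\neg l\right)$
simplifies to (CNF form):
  $i \vee l$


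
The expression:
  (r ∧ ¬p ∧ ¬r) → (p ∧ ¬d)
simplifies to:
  True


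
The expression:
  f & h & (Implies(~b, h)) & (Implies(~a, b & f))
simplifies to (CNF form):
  f & h & (a | b)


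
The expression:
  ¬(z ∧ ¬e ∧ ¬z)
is always true.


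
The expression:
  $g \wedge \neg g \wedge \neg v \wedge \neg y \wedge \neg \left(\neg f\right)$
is never true.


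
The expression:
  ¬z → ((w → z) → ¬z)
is always true.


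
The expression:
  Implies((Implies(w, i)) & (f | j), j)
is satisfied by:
  {w: True, j: True, i: False, f: False}
  {j: True, w: False, i: False, f: False}
  {w: True, j: True, i: True, f: False}
  {j: True, i: True, w: False, f: False}
  {w: True, i: False, j: False, f: False}
  {w: False, i: False, j: False, f: False}
  {w: True, i: True, j: False, f: False}
  {i: True, w: False, j: False, f: False}
  {f: True, w: True, j: True, i: False}
  {f: True, j: True, w: False, i: False}
  {f: True, w: True, j: True, i: True}
  {f: True, j: True, i: True, w: False}
  {f: True, w: True, i: False, j: False}


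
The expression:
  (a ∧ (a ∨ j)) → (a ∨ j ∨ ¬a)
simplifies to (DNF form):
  True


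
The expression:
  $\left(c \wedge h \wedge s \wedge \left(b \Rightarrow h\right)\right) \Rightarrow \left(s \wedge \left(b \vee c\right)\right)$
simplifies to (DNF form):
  $\text{True}$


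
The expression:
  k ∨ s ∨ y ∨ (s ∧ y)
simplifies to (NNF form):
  k ∨ s ∨ y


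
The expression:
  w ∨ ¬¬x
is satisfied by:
  {x: True, w: True}
  {x: True, w: False}
  {w: True, x: False}


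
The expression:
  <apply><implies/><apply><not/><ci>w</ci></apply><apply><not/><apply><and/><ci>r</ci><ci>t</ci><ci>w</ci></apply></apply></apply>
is always true.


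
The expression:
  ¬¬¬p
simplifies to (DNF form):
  ¬p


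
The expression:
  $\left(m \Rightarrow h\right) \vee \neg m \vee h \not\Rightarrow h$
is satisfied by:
  {h: True, m: False}
  {m: False, h: False}
  {m: True, h: True}


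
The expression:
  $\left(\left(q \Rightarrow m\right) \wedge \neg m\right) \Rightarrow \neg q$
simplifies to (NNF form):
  $\text{True}$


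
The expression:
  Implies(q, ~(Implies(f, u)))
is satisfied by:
  {f: True, u: False, q: False}
  {u: False, q: False, f: False}
  {f: True, u: True, q: False}
  {u: True, f: False, q: False}
  {q: True, f: True, u: False}


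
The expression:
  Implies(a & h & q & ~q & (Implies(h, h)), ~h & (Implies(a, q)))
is always true.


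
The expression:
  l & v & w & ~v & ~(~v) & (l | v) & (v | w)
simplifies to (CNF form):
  False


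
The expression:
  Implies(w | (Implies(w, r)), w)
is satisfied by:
  {w: True}


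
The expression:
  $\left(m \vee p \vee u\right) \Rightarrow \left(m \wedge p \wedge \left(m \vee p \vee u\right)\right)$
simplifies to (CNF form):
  $\left(m \vee \neg p\right) \wedge \left(m \vee \neg u\right) \wedge \left(p \vee \neg m\right)$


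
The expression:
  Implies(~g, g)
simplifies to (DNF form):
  g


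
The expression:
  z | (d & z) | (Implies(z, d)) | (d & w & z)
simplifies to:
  True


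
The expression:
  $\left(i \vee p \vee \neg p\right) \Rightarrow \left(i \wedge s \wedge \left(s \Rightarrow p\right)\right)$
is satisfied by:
  {i: True, p: True, s: True}


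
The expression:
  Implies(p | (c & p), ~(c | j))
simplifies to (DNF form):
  ~p | (~c & ~j)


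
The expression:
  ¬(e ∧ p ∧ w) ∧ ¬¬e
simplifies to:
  e ∧ (¬p ∨ ¬w)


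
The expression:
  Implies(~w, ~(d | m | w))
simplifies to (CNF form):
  (w | ~d) & (w | ~m)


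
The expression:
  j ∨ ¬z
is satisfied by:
  {j: True, z: False}
  {z: False, j: False}
  {z: True, j: True}


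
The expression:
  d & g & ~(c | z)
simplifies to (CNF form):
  d & g & ~c & ~z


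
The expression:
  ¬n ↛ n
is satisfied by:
  {n: False}


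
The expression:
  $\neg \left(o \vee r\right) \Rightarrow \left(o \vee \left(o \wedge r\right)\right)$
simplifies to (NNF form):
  $o \vee r$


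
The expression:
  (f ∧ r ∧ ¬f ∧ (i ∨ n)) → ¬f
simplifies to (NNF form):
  True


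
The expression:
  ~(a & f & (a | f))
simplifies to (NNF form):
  ~a | ~f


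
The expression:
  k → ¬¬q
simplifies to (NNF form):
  q ∨ ¬k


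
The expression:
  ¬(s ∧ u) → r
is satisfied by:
  {r: True, s: True, u: True}
  {r: True, s: True, u: False}
  {r: True, u: True, s: False}
  {r: True, u: False, s: False}
  {s: True, u: True, r: False}


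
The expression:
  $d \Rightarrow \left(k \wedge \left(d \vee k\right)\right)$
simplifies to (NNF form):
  $k \vee \neg d$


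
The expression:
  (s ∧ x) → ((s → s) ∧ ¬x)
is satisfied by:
  {s: False, x: False}
  {x: True, s: False}
  {s: True, x: False}


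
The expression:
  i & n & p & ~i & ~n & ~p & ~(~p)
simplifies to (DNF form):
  False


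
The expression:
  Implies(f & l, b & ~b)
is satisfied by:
  {l: False, f: False}
  {f: True, l: False}
  {l: True, f: False}


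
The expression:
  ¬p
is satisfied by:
  {p: False}


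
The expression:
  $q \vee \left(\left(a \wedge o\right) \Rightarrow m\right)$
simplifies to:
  $m \vee q \vee \neg a \vee \neg o$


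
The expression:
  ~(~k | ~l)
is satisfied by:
  {k: True, l: True}


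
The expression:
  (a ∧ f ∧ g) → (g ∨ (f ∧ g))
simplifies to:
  True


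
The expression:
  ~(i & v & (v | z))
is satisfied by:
  {v: False, i: False}
  {i: True, v: False}
  {v: True, i: False}


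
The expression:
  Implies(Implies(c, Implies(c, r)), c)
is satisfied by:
  {c: True}


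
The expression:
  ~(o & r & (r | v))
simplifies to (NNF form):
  ~o | ~r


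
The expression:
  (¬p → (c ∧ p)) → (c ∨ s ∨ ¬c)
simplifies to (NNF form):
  True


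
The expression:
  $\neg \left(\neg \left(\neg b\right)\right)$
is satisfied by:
  {b: False}


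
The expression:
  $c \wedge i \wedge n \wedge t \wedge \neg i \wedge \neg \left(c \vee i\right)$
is never true.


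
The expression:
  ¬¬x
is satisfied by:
  {x: True}


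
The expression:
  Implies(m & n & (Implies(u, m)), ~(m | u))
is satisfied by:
  {m: False, n: False}
  {n: True, m: False}
  {m: True, n: False}


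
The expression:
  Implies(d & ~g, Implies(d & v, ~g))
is always true.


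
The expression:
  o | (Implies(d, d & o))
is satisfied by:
  {o: True, d: False}
  {d: False, o: False}
  {d: True, o: True}


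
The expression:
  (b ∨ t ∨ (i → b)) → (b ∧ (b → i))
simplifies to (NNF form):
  i ∧ (b ∨ ¬t)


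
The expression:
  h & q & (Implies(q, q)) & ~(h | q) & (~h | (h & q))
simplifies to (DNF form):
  False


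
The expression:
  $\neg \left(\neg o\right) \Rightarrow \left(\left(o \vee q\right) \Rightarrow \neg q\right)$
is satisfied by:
  {o: False, q: False}
  {q: True, o: False}
  {o: True, q: False}


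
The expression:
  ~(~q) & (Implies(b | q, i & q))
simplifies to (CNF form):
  i & q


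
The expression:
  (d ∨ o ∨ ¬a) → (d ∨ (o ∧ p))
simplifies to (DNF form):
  d ∨ (a ∧ ¬o) ∨ (o ∧ p)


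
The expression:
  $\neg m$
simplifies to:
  $\neg m$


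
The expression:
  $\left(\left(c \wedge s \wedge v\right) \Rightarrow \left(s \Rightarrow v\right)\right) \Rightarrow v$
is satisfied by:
  {v: True}


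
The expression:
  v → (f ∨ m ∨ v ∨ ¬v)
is always true.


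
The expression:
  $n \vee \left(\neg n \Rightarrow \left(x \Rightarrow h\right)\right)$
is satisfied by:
  {n: True, h: True, x: False}
  {n: True, h: False, x: False}
  {h: True, n: False, x: False}
  {n: False, h: False, x: False}
  {n: True, x: True, h: True}
  {n: True, x: True, h: False}
  {x: True, h: True, n: False}


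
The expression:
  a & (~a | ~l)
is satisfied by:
  {a: True, l: False}


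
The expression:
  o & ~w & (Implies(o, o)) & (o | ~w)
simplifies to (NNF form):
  o & ~w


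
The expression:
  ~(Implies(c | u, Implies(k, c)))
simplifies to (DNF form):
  k & u & ~c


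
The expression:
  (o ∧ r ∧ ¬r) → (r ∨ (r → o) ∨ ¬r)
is always true.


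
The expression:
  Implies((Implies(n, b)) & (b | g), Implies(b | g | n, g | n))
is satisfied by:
  {n: True, g: True, b: False}
  {n: True, g: False, b: False}
  {g: True, n: False, b: False}
  {n: False, g: False, b: False}
  {n: True, b: True, g: True}
  {n: True, b: True, g: False}
  {b: True, g: True, n: False}


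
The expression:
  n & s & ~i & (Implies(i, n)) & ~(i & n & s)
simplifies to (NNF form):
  n & s & ~i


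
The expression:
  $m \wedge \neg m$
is never true.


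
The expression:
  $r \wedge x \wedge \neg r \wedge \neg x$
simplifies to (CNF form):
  $\text{False}$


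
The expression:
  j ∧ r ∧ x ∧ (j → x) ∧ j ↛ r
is never true.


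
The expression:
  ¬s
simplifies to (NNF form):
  ¬s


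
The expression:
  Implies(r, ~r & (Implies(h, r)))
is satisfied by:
  {r: False}


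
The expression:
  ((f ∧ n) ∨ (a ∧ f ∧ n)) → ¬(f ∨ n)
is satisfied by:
  {n: False, f: False}
  {f: True, n: False}
  {n: True, f: False}


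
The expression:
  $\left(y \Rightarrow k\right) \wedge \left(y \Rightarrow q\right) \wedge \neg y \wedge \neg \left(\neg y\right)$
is never true.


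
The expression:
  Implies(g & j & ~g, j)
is always true.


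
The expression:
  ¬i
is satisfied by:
  {i: False}


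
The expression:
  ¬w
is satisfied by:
  {w: False}


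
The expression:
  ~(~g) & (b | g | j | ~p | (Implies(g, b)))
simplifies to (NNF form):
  g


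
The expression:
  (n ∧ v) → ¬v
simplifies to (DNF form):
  ¬n ∨ ¬v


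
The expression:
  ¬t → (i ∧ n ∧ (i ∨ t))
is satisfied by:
  {i: True, t: True, n: True}
  {i: True, t: True, n: False}
  {t: True, n: True, i: False}
  {t: True, n: False, i: False}
  {i: True, n: True, t: False}


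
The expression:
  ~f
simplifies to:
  ~f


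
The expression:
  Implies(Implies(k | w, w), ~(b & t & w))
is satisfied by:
  {w: False, t: False, b: False}
  {b: True, w: False, t: False}
  {t: True, w: False, b: False}
  {b: True, t: True, w: False}
  {w: True, b: False, t: False}
  {b: True, w: True, t: False}
  {t: True, w: True, b: False}


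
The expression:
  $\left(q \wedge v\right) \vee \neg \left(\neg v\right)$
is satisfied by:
  {v: True}


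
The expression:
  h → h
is always true.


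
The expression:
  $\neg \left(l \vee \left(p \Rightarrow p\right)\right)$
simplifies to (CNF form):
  $\text{False}$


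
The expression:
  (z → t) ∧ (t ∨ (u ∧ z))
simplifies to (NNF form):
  t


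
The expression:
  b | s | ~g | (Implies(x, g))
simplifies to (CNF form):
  True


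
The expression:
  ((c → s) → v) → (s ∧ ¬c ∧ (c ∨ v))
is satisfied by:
  {s: True, c: False, v: False}
  {s: False, c: False, v: False}
  {v: True, s: True, c: False}
  {c: True, s: True, v: False}


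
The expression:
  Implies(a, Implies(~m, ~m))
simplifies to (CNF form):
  True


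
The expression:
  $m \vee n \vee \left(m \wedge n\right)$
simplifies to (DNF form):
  $m \vee n$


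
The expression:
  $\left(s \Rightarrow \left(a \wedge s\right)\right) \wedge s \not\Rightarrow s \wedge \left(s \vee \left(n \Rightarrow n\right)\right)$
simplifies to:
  $\text{False}$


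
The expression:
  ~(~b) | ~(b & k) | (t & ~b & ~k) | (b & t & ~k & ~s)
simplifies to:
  True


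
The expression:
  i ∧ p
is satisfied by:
  {i: True, p: True}


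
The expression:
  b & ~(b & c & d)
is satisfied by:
  {b: True, c: False, d: False}
  {d: True, b: True, c: False}
  {c: True, b: True, d: False}


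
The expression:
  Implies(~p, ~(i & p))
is always true.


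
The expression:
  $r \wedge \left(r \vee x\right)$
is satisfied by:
  {r: True}


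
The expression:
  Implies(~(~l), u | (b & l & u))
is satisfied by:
  {u: True, l: False}
  {l: False, u: False}
  {l: True, u: True}


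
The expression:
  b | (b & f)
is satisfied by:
  {b: True}


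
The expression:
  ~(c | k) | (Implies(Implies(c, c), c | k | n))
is always true.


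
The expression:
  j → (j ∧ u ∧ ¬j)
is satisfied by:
  {j: False}


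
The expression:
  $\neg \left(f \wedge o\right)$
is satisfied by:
  {o: False, f: False}
  {f: True, o: False}
  {o: True, f: False}


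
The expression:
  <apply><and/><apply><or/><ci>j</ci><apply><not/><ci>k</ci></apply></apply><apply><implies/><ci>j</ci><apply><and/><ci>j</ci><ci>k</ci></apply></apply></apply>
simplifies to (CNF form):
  <apply><and/><apply><or/><ci>j</ci><apply><not/><ci>j</ci></apply></apply><apply><or/><ci>j</ci><apply><not/><ci>k</ci></apply></apply><apply><or/><ci>k</ci><apply><not/><ci>j</ci></apply></apply><apply><or/><ci>k</ci><apply><not/><ci>k</ci></apply></apply></apply>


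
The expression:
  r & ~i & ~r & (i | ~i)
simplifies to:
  False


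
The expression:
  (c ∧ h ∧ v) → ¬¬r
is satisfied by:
  {r: True, h: False, v: False, c: False}
  {r: False, h: False, v: False, c: False}
  {r: True, c: True, h: False, v: False}
  {c: True, r: False, h: False, v: False}
  {r: True, v: True, c: False, h: False}
  {v: True, c: False, h: False, r: False}
  {r: True, c: True, v: True, h: False}
  {c: True, v: True, r: False, h: False}
  {r: True, h: True, c: False, v: False}
  {h: True, c: False, v: False, r: False}
  {r: True, c: True, h: True, v: False}
  {c: True, h: True, r: False, v: False}
  {r: True, v: True, h: True, c: False}
  {v: True, h: True, c: False, r: False}
  {r: True, c: True, v: True, h: True}


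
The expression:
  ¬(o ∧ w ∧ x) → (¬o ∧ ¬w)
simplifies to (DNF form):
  (w ∧ ¬w) ∨ (¬o ∧ ¬w) ∨ (o ∧ w ∧ x) ∨ (o ∧ w ∧ ¬w) ∨ (o ∧ x ∧ ¬o) ∨ (o ∧ ¬o ∧ ¬w) ∨ (w ∧ x ∧ ¬w) ∨ (x ∧ ¬o ∧ ¬w)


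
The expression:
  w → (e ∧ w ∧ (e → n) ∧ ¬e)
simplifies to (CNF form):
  ¬w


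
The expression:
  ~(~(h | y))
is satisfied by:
  {y: True, h: True}
  {y: True, h: False}
  {h: True, y: False}


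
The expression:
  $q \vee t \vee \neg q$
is always true.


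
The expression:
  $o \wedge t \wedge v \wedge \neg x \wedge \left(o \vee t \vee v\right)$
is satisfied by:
  {t: True, v: True, o: True, x: False}


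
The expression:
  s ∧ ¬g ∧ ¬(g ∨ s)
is never true.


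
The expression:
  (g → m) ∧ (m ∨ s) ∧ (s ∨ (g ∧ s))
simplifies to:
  s ∧ (m ∨ ¬g)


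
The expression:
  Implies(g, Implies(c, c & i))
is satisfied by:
  {i: True, g: False, c: False}
  {g: False, c: False, i: False}
  {i: True, c: True, g: False}
  {c: True, g: False, i: False}
  {i: True, g: True, c: False}
  {g: True, i: False, c: False}
  {i: True, c: True, g: True}


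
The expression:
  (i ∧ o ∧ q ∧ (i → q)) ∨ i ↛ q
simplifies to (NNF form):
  i ∧ (o ∨ ¬q)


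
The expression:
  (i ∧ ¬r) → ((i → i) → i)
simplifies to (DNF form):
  True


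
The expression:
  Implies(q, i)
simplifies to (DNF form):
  i | ~q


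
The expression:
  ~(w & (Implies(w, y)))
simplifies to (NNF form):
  ~w | ~y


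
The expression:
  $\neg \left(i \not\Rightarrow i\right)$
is always true.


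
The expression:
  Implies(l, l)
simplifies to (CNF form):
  True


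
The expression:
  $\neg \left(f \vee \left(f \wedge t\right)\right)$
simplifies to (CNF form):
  $\neg f$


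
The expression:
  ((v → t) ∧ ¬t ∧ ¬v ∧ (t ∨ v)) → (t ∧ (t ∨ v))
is always true.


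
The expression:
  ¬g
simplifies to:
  ¬g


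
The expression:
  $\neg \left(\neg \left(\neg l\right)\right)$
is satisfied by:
  {l: False}


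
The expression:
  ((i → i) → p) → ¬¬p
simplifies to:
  True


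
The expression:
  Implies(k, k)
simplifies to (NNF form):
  True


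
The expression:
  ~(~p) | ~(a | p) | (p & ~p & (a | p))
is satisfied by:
  {p: True, a: False}
  {a: False, p: False}
  {a: True, p: True}


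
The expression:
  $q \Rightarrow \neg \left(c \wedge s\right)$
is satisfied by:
  {s: False, c: False, q: False}
  {q: True, s: False, c: False}
  {c: True, s: False, q: False}
  {q: True, c: True, s: False}
  {s: True, q: False, c: False}
  {q: True, s: True, c: False}
  {c: True, s: True, q: False}


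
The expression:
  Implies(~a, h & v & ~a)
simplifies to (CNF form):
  (a | h) & (a | v)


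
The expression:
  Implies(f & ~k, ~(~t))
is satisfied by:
  {t: True, k: True, f: False}
  {t: True, k: False, f: False}
  {k: True, t: False, f: False}
  {t: False, k: False, f: False}
  {f: True, t: True, k: True}
  {f: True, t: True, k: False}
  {f: True, k: True, t: False}


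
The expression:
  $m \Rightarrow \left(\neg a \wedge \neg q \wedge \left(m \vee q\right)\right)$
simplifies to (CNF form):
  $\left(\neg a \vee \neg m\right) \wedge \left(\neg m \vee \neg q\right)$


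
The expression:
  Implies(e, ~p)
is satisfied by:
  {p: False, e: False}
  {e: True, p: False}
  {p: True, e: False}


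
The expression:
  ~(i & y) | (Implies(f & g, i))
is always true.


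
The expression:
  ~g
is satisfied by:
  {g: False}


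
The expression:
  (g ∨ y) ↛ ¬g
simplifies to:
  g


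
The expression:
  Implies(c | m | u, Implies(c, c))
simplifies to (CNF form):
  True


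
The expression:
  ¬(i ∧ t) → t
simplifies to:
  t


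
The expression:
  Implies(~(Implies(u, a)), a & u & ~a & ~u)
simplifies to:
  a | ~u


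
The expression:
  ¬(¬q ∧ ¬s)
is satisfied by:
  {q: True, s: True}
  {q: True, s: False}
  {s: True, q: False}


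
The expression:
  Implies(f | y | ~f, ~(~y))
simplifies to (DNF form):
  y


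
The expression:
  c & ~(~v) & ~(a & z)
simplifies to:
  c & v & (~a | ~z)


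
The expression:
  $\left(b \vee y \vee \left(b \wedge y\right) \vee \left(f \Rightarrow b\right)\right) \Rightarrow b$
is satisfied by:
  {b: True, f: True, y: False}
  {b: True, y: False, f: False}
  {b: True, f: True, y: True}
  {b: True, y: True, f: False}
  {f: True, y: False, b: False}


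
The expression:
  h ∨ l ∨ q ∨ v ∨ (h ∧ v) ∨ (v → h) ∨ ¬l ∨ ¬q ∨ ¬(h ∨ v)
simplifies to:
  True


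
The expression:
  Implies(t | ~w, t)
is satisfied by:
  {t: True, w: True}
  {t: True, w: False}
  {w: True, t: False}


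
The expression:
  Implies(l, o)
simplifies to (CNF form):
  o | ~l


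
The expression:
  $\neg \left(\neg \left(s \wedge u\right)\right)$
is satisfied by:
  {u: True, s: True}


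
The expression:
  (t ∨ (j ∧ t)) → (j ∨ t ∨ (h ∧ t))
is always true.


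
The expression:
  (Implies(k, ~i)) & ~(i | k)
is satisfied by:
  {i: False, k: False}


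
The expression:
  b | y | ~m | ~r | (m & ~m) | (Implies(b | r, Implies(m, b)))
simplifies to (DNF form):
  b | y | ~m | ~r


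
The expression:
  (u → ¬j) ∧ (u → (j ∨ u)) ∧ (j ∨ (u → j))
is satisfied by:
  {u: False}


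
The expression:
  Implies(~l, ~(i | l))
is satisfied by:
  {l: True, i: False}
  {i: False, l: False}
  {i: True, l: True}


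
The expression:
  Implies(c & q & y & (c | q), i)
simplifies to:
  i | ~c | ~q | ~y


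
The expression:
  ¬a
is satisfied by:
  {a: False}


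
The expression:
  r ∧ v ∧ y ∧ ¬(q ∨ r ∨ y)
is never true.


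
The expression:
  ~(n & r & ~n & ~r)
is always true.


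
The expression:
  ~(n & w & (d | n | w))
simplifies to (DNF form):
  ~n | ~w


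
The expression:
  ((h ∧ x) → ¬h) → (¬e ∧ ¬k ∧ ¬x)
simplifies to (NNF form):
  (h ∨ ¬x) ∧ (x ∨ ¬e) ∧ (x ∨ ¬k)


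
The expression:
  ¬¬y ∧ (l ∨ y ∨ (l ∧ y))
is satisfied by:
  {y: True}


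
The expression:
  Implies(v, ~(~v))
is always true.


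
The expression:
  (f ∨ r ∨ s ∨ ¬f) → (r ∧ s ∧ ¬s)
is never true.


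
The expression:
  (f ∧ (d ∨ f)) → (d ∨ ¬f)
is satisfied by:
  {d: True, f: False}
  {f: False, d: False}
  {f: True, d: True}


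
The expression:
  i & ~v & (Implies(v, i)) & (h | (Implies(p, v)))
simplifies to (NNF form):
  i & ~v & (h | ~p)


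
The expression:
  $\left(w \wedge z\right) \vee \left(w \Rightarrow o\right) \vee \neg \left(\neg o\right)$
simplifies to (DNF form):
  $o \vee z \vee \neg w$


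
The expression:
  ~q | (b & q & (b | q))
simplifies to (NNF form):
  b | ~q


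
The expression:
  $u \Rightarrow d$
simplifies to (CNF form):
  $d \vee \neg u$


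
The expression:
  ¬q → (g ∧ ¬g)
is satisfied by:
  {q: True}


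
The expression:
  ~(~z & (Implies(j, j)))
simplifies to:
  z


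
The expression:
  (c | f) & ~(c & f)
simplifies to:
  (c & ~f) | (f & ~c)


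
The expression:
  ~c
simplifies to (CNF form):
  ~c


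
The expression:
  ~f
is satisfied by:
  {f: False}


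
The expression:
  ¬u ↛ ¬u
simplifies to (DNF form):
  False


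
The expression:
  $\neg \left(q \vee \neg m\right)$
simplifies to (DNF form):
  $m \wedge \neg q$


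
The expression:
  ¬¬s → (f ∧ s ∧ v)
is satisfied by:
  {v: True, f: True, s: False}
  {v: True, f: False, s: False}
  {f: True, v: False, s: False}
  {v: False, f: False, s: False}
  {v: True, s: True, f: True}


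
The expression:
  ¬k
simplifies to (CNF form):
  ¬k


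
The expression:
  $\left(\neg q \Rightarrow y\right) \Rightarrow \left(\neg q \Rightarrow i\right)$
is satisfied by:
  {i: True, q: True, y: False}
  {i: True, q: False, y: False}
  {q: True, i: False, y: False}
  {i: False, q: False, y: False}
  {i: True, y: True, q: True}
  {i: True, y: True, q: False}
  {y: True, q: True, i: False}


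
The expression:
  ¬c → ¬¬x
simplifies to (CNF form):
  c ∨ x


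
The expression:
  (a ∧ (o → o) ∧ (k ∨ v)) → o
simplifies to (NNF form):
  o ∨ (¬k ∧ ¬v) ∨ ¬a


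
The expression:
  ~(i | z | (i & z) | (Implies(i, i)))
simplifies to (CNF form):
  False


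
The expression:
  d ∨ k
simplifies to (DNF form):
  d ∨ k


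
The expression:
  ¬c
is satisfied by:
  {c: False}


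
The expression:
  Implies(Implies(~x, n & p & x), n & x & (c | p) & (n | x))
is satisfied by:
  {n: True, c: True, p: True, x: False}
  {n: True, c: True, p: False, x: False}
  {n: True, p: True, c: False, x: False}
  {n: True, p: False, c: False, x: False}
  {c: True, p: True, n: False, x: False}
  {c: True, n: False, p: False, x: False}
  {c: False, p: True, n: False, x: False}
  {c: False, n: False, p: False, x: False}
  {n: True, x: True, c: True, p: True}
  {n: True, x: True, c: True, p: False}
  {n: True, x: True, p: True, c: False}


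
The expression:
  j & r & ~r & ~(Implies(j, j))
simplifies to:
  False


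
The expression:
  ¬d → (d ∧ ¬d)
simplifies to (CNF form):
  d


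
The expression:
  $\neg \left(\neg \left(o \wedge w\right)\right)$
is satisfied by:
  {w: True, o: True}


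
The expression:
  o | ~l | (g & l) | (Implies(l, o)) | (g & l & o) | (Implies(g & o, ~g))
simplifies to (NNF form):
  True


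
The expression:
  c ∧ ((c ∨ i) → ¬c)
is never true.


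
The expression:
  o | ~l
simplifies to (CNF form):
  o | ~l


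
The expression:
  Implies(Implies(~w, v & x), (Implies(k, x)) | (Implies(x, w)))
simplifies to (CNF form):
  True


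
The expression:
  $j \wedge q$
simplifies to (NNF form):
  $j \wedge q$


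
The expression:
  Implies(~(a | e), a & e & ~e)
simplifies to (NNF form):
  a | e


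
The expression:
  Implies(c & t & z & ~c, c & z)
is always true.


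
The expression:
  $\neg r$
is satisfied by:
  {r: False}


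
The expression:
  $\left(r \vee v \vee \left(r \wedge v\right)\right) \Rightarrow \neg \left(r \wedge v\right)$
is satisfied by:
  {v: False, r: False}
  {r: True, v: False}
  {v: True, r: False}


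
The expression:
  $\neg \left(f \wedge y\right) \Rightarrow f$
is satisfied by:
  {f: True}


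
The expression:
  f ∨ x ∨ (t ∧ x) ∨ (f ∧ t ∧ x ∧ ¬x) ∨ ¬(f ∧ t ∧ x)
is always true.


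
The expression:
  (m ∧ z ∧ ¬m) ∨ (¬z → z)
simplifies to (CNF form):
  z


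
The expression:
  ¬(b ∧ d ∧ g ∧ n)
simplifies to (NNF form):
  ¬b ∨ ¬d ∨ ¬g ∨ ¬n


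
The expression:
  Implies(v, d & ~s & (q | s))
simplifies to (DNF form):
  ~v | (d & q & ~s)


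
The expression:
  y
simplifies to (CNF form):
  y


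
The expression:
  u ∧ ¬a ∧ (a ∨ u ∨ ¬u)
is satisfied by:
  {u: True, a: False}


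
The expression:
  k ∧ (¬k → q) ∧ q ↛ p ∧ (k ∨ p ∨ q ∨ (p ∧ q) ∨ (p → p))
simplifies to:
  k ∧ q ∧ ¬p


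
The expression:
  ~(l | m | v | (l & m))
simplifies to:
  ~l & ~m & ~v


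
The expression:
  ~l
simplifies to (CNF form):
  ~l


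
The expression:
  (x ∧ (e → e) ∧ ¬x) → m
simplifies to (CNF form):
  True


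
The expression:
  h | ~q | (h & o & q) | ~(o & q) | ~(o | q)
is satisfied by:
  {h: True, o: False, q: False}
  {o: False, q: False, h: False}
  {q: True, h: True, o: False}
  {q: True, o: False, h: False}
  {h: True, o: True, q: False}
  {o: True, h: False, q: False}
  {q: True, o: True, h: True}


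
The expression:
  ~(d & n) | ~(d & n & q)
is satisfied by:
  {q: False, d: False, n: False}
  {n: True, q: False, d: False}
  {d: True, q: False, n: False}
  {n: True, d: True, q: False}
  {q: True, n: False, d: False}
  {n: True, q: True, d: False}
  {d: True, q: True, n: False}


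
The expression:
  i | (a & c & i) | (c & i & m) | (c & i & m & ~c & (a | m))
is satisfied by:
  {i: True}


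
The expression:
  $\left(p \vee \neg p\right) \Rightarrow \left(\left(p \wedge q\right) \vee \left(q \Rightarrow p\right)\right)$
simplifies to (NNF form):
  $p \vee \neg q$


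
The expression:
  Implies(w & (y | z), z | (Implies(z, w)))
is always true.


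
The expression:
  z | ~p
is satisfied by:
  {z: True, p: False}
  {p: False, z: False}
  {p: True, z: True}


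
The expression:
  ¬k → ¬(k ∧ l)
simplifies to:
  True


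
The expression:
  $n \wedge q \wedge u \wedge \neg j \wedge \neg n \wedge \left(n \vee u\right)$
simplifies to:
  $\text{False}$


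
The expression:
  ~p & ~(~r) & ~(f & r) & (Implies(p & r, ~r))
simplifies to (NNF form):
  r & ~f & ~p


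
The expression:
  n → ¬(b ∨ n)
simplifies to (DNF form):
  ¬n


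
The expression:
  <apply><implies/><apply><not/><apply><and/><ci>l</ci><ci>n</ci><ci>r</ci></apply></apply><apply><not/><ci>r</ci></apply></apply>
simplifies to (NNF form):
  <apply><or/><apply><not/><ci>r</ci></apply><apply><and/><ci>l</ci><ci>n</ci></apply></apply>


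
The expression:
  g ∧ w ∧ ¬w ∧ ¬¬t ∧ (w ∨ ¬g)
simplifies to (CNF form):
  False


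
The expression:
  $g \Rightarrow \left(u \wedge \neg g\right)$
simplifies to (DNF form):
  $\neg g$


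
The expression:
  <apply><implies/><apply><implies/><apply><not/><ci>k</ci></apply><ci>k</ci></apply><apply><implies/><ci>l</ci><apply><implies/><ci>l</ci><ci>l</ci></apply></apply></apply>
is always true.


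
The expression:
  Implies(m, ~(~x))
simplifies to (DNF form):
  x | ~m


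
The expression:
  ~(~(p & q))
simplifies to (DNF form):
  p & q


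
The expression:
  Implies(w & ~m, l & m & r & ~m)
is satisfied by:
  {m: True, w: False}
  {w: False, m: False}
  {w: True, m: True}


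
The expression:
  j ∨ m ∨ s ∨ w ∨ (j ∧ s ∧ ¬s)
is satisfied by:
  {s: True, m: True, w: True, j: True}
  {s: True, m: True, w: True, j: False}
  {s: True, m: True, j: True, w: False}
  {s: True, m: True, j: False, w: False}
  {s: True, w: True, j: True, m: False}
  {s: True, w: True, j: False, m: False}
  {s: True, w: False, j: True, m: False}
  {s: True, w: False, j: False, m: False}
  {m: True, w: True, j: True, s: False}
  {m: True, w: True, j: False, s: False}
  {m: True, j: True, w: False, s: False}
  {m: True, j: False, w: False, s: False}
  {w: True, j: True, m: False, s: False}
  {w: True, m: False, j: False, s: False}
  {j: True, m: False, w: False, s: False}


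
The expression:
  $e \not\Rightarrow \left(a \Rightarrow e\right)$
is never true.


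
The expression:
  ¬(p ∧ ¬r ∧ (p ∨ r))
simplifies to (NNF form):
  r ∨ ¬p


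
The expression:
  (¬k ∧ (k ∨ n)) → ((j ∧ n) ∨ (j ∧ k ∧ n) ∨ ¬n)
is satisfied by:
  {k: True, j: True, n: False}
  {k: True, j: False, n: False}
  {j: True, k: False, n: False}
  {k: False, j: False, n: False}
  {n: True, k: True, j: True}
  {n: True, k: True, j: False}
  {n: True, j: True, k: False}


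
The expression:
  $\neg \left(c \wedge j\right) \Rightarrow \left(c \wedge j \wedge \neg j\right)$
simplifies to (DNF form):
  $c \wedge j$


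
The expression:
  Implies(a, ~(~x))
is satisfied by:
  {x: True, a: False}
  {a: False, x: False}
  {a: True, x: True}


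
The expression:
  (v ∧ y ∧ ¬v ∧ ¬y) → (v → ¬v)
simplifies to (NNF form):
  True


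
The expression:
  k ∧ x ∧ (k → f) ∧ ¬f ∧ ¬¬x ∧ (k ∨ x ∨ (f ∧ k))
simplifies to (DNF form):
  False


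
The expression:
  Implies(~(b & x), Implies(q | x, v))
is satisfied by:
  {b: True, v: True, x: False, q: False}
  {v: True, b: False, x: False, q: False}
  {q: True, b: True, v: True, x: False}
  {q: True, v: True, b: False, x: False}
  {b: True, v: True, x: True, q: False}
  {v: True, x: True, q: False, b: False}
  {q: True, v: True, x: True, b: True}
  {q: True, v: True, x: True, b: False}
  {b: True, q: False, x: False, v: False}
  {q: False, x: False, v: False, b: False}
  {b: True, x: True, q: False, v: False}
  {q: True, b: True, x: True, v: False}


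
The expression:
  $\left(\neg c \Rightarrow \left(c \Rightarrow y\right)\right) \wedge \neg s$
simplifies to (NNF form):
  $\neg s$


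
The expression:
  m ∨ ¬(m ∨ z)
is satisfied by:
  {m: True, z: False}
  {z: False, m: False}
  {z: True, m: True}


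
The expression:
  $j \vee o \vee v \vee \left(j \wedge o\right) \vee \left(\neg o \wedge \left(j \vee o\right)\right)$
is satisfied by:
  {o: True, v: True, j: True}
  {o: True, v: True, j: False}
  {o: True, j: True, v: False}
  {o: True, j: False, v: False}
  {v: True, j: True, o: False}
  {v: True, j: False, o: False}
  {j: True, v: False, o: False}


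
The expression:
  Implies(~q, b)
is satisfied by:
  {b: True, q: True}
  {b: True, q: False}
  {q: True, b: False}


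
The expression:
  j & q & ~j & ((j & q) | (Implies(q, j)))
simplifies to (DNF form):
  False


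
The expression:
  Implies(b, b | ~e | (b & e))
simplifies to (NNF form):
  True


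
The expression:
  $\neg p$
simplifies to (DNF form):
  $\neg p$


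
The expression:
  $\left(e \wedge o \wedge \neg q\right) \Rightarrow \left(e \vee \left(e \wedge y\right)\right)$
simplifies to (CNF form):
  $\text{True}$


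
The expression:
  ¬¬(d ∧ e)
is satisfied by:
  {e: True, d: True}


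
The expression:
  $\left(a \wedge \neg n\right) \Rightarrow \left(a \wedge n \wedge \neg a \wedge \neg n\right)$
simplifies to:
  $n \vee \neg a$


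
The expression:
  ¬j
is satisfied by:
  {j: False}


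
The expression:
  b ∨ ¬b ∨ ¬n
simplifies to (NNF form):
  True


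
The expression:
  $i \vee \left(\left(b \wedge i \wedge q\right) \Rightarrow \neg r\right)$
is always true.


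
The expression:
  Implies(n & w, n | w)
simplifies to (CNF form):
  True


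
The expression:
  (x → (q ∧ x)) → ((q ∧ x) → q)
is always true.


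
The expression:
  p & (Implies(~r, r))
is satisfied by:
  {r: True, p: True}


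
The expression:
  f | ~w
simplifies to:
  f | ~w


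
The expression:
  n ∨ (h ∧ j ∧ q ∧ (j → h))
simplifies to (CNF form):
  (h ∨ n) ∧ (j ∨ n) ∧ (n ∨ q)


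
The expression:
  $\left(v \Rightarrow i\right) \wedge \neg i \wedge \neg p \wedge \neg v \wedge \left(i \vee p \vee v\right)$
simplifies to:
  $\text{False}$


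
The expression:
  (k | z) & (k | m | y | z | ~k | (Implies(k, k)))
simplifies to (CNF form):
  k | z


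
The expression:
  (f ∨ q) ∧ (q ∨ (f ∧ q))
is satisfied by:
  {q: True}


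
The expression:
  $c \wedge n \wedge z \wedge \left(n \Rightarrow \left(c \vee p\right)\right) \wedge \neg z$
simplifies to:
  $\text{False}$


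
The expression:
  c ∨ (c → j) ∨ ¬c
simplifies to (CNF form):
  True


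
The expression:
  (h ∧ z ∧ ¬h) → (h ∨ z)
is always true.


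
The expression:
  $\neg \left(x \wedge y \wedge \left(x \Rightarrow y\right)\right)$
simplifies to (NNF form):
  $\neg x \vee \neg y$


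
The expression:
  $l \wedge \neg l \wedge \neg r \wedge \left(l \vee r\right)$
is never true.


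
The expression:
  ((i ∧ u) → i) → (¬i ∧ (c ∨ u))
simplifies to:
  ¬i ∧ (c ∨ u)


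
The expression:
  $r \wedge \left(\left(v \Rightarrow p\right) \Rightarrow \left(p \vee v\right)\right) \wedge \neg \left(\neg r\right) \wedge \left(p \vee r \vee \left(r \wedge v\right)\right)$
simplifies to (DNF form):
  $\left(p \wedge r\right) \vee \left(r \wedge v\right)$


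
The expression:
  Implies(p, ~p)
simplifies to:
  ~p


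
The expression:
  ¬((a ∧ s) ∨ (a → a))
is never true.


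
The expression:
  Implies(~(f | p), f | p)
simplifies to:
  f | p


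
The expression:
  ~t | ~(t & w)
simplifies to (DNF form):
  ~t | ~w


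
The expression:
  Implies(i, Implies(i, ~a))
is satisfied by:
  {a: False, i: False}
  {i: True, a: False}
  {a: True, i: False}


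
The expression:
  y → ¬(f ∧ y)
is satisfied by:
  {y: False, f: False}
  {f: True, y: False}
  {y: True, f: False}


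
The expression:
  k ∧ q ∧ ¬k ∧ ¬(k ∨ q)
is never true.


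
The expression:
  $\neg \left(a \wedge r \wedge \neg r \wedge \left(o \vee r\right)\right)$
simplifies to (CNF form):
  $\text{True}$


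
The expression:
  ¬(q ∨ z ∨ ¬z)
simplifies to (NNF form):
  False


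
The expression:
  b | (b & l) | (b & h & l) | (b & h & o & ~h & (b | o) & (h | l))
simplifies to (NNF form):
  b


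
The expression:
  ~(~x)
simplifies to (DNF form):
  x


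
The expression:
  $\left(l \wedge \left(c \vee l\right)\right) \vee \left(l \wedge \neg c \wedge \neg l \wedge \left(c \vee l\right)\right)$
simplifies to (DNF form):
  $l$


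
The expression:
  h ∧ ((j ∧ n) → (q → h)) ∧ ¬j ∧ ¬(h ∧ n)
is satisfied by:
  {h: True, n: False, j: False}


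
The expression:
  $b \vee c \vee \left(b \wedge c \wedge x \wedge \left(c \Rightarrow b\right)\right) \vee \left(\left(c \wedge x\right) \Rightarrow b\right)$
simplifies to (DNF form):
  $\text{True}$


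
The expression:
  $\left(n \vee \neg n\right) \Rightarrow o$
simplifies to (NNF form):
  $o$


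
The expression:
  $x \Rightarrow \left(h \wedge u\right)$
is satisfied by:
  {u: True, h: True, x: False}
  {u: True, h: False, x: False}
  {h: True, u: False, x: False}
  {u: False, h: False, x: False}
  {x: True, u: True, h: True}


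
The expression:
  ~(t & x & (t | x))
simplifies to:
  ~t | ~x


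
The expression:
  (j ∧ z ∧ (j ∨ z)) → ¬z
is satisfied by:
  {z: False, j: False}
  {j: True, z: False}
  {z: True, j: False}


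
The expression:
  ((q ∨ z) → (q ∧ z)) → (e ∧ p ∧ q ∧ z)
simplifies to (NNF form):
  (q ∧ ¬z) ∨ (z ∧ ¬q) ∨ (e ∧ p ∧ z)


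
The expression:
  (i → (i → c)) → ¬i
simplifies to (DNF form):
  ¬c ∨ ¬i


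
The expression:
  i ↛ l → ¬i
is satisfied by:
  {l: True, i: False}
  {i: False, l: False}
  {i: True, l: True}


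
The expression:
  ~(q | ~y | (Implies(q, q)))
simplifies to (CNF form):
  False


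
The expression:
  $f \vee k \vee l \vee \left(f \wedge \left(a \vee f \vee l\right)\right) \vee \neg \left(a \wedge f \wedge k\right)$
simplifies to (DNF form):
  $\text{True}$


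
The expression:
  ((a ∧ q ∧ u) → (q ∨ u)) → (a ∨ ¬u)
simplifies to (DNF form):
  a ∨ ¬u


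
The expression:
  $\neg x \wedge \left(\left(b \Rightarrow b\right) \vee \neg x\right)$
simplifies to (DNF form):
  $\neg x$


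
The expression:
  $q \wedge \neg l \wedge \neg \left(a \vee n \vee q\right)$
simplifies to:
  $\text{False}$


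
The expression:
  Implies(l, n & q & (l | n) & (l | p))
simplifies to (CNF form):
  (n | ~l) & (q | ~l)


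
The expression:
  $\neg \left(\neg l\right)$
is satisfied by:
  {l: True}


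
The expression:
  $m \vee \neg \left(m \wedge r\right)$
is always true.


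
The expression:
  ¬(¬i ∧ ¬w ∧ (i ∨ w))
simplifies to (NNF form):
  True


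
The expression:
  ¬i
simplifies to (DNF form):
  ¬i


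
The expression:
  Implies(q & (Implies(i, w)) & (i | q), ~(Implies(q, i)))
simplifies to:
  ~i | ~q | ~w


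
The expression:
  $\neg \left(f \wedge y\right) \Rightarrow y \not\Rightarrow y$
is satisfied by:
  {f: True, y: True}


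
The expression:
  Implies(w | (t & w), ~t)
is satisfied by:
  {w: False, t: False}
  {t: True, w: False}
  {w: True, t: False}


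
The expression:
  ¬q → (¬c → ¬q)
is always true.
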